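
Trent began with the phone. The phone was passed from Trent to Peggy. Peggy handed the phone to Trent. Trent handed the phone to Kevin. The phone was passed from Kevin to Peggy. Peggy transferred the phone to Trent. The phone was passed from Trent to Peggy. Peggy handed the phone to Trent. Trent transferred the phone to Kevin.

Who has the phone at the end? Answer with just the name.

Tracking the phone through each event:
Start: Trent has the phone.
After event 1: Peggy has the phone.
After event 2: Trent has the phone.
After event 3: Kevin has the phone.
After event 4: Peggy has the phone.
After event 5: Trent has the phone.
After event 6: Peggy has the phone.
After event 7: Trent has the phone.
After event 8: Kevin has the phone.

Answer: Kevin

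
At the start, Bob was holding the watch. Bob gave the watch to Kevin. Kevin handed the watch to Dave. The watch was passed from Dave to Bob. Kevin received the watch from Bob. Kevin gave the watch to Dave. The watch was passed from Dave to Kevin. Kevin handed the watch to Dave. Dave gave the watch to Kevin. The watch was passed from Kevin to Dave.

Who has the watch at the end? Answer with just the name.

Answer: Dave

Derivation:
Tracking the watch through each event:
Start: Bob has the watch.
After event 1: Kevin has the watch.
After event 2: Dave has the watch.
After event 3: Bob has the watch.
After event 4: Kevin has the watch.
After event 5: Dave has the watch.
After event 6: Kevin has the watch.
After event 7: Dave has the watch.
After event 8: Kevin has the watch.
After event 9: Dave has the watch.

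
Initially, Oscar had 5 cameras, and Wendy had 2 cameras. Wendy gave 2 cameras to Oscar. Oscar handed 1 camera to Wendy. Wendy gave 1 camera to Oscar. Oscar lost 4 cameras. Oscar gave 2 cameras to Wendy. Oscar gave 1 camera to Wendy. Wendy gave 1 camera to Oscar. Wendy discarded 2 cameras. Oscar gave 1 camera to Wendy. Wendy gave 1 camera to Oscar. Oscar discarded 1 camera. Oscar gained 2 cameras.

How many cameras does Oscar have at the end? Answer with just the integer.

Tracking counts step by step:
Start: Oscar=5, Wendy=2
Event 1 (Wendy -> Oscar, 2): Wendy: 2 -> 0, Oscar: 5 -> 7. State: Oscar=7, Wendy=0
Event 2 (Oscar -> Wendy, 1): Oscar: 7 -> 6, Wendy: 0 -> 1. State: Oscar=6, Wendy=1
Event 3 (Wendy -> Oscar, 1): Wendy: 1 -> 0, Oscar: 6 -> 7. State: Oscar=7, Wendy=0
Event 4 (Oscar -4): Oscar: 7 -> 3. State: Oscar=3, Wendy=0
Event 5 (Oscar -> Wendy, 2): Oscar: 3 -> 1, Wendy: 0 -> 2. State: Oscar=1, Wendy=2
Event 6 (Oscar -> Wendy, 1): Oscar: 1 -> 0, Wendy: 2 -> 3. State: Oscar=0, Wendy=3
Event 7 (Wendy -> Oscar, 1): Wendy: 3 -> 2, Oscar: 0 -> 1. State: Oscar=1, Wendy=2
Event 8 (Wendy -2): Wendy: 2 -> 0. State: Oscar=1, Wendy=0
Event 9 (Oscar -> Wendy, 1): Oscar: 1 -> 0, Wendy: 0 -> 1. State: Oscar=0, Wendy=1
Event 10 (Wendy -> Oscar, 1): Wendy: 1 -> 0, Oscar: 0 -> 1. State: Oscar=1, Wendy=0
Event 11 (Oscar -1): Oscar: 1 -> 0. State: Oscar=0, Wendy=0
Event 12 (Oscar +2): Oscar: 0 -> 2. State: Oscar=2, Wendy=0

Oscar's final count: 2

Answer: 2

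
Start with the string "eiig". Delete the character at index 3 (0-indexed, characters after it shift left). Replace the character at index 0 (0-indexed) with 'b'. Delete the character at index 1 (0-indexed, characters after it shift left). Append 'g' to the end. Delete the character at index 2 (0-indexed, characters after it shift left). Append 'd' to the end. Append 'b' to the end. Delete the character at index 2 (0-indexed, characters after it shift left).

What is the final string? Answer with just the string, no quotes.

Answer: bib

Derivation:
Applying each edit step by step:
Start: "eiig"
Op 1 (delete idx 3 = 'g'): "eiig" -> "eii"
Op 2 (replace idx 0: 'e' -> 'b'): "eii" -> "bii"
Op 3 (delete idx 1 = 'i'): "bii" -> "bi"
Op 4 (append 'g'): "bi" -> "big"
Op 5 (delete idx 2 = 'g'): "big" -> "bi"
Op 6 (append 'd'): "bi" -> "bid"
Op 7 (append 'b'): "bid" -> "bidb"
Op 8 (delete idx 2 = 'd'): "bidb" -> "bib"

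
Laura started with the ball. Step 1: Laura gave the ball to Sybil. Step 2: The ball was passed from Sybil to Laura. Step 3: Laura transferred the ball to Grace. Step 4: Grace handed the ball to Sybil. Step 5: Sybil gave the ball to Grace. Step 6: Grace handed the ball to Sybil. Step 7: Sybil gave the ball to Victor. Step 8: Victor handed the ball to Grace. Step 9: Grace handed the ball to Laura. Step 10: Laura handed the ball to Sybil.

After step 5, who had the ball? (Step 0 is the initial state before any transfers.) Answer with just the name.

Tracking the ball holder through step 5:
After step 0 (start): Laura
After step 1: Sybil
After step 2: Laura
After step 3: Grace
After step 4: Sybil
After step 5: Grace

At step 5, the holder is Grace.

Answer: Grace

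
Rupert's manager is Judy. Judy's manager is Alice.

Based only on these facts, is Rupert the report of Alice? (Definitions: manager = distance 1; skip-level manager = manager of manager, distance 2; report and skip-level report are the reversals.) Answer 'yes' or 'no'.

Reconstructing the manager chain from the given facts:
  Alice -> Judy -> Rupert
(each arrow means 'manager of the next')
Positions in the chain (0 = top):
  position of Alice: 0
  position of Judy: 1
  position of Rupert: 2

Rupert is at position 2, Alice is at position 0; signed distance (j - i) = -2.
'report' requires j - i = -1. Actual distance is -2, so the relation does NOT hold.

Answer: no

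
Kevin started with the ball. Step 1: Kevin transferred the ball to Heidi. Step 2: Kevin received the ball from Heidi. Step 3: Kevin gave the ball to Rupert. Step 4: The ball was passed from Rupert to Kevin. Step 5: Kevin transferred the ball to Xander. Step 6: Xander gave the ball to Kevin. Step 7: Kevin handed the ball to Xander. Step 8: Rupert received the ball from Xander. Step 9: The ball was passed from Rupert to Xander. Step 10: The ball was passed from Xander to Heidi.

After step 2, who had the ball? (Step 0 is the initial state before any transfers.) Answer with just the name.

Answer: Kevin

Derivation:
Tracking the ball holder through step 2:
After step 0 (start): Kevin
After step 1: Heidi
After step 2: Kevin

At step 2, the holder is Kevin.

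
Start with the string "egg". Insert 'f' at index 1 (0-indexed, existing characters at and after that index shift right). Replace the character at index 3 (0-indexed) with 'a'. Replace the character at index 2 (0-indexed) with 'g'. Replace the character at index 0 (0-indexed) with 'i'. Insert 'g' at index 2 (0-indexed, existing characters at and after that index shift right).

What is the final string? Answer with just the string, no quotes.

Answer: ifgga

Derivation:
Applying each edit step by step:
Start: "egg"
Op 1 (insert 'f' at idx 1): "egg" -> "efgg"
Op 2 (replace idx 3: 'g' -> 'a'): "efgg" -> "efga"
Op 3 (replace idx 2: 'g' -> 'g'): "efga" -> "efga"
Op 4 (replace idx 0: 'e' -> 'i'): "efga" -> "ifga"
Op 5 (insert 'g' at idx 2): "ifga" -> "ifgga"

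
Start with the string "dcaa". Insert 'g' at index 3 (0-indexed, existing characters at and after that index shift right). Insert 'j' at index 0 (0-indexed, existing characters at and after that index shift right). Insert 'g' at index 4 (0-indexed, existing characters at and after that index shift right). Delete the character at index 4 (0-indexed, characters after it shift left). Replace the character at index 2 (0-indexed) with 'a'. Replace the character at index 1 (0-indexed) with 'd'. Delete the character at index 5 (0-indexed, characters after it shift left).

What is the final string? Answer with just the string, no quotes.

Answer: jdaag

Derivation:
Applying each edit step by step:
Start: "dcaa"
Op 1 (insert 'g' at idx 3): "dcaa" -> "dcaga"
Op 2 (insert 'j' at idx 0): "dcaga" -> "jdcaga"
Op 3 (insert 'g' at idx 4): "jdcaga" -> "jdcagga"
Op 4 (delete idx 4 = 'g'): "jdcagga" -> "jdcaga"
Op 5 (replace idx 2: 'c' -> 'a'): "jdcaga" -> "jdaaga"
Op 6 (replace idx 1: 'd' -> 'd'): "jdaaga" -> "jdaaga"
Op 7 (delete idx 5 = 'a'): "jdaaga" -> "jdaag"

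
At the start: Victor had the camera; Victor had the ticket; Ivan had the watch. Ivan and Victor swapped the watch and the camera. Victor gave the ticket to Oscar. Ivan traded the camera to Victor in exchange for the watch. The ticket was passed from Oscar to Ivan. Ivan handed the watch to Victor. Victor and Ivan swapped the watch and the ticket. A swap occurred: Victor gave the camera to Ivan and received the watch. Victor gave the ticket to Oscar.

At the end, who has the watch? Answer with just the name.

Answer: Victor

Derivation:
Tracking all object holders:
Start: camera:Victor, ticket:Victor, watch:Ivan
Event 1 (swap watch<->camera: now watch:Victor, camera:Ivan). State: camera:Ivan, ticket:Victor, watch:Victor
Event 2 (give ticket: Victor -> Oscar). State: camera:Ivan, ticket:Oscar, watch:Victor
Event 3 (swap camera<->watch: now camera:Victor, watch:Ivan). State: camera:Victor, ticket:Oscar, watch:Ivan
Event 4 (give ticket: Oscar -> Ivan). State: camera:Victor, ticket:Ivan, watch:Ivan
Event 5 (give watch: Ivan -> Victor). State: camera:Victor, ticket:Ivan, watch:Victor
Event 6 (swap watch<->ticket: now watch:Ivan, ticket:Victor). State: camera:Victor, ticket:Victor, watch:Ivan
Event 7 (swap camera<->watch: now camera:Ivan, watch:Victor). State: camera:Ivan, ticket:Victor, watch:Victor
Event 8 (give ticket: Victor -> Oscar). State: camera:Ivan, ticket:Oscar, watch:Victor

Final state: camera:Ivan, ticket:Oscar, watch:Victor
The watch is held by Victor.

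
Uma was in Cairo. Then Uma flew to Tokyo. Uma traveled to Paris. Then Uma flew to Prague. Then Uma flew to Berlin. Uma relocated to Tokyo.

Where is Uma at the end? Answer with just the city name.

Tracking Uma's location:
Start: Uma is in Cairo.
After move 1: Cairo -> Tokyo. Uma is in Tokyo.
After move 2: Tokyo -> Paris. Uma is in Paris.
After move 3: Paris -> Prague. Uma is in Prague.
After move 4: Prague -> Berlin. Uma is in Berlin.
After move 5: Berlin -> Tokyo. Uma is in Tokyo.

Answer: Tokyo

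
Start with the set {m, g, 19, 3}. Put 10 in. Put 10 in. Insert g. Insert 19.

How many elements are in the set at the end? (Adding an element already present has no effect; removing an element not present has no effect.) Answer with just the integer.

Answer: 5

Derivation:
Tracking the set through each operation:
Start: {19, 3, g, m}
Event 1 (add 10): added. Set: {10, 19, 3, g, m}
Event 2 (add 10): already present, no change. Set: {10, 19, 3, g, m}
Event 3 (add g): already present, no change. Set: {10, 19, 3, g, m}
Event 4 (add 19): already present, no change. Set: {10, 19, 3, g, m}

Final set: {10, 19, 3, g, m} (size 5)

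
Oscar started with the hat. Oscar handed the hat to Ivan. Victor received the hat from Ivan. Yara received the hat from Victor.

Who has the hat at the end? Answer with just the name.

Answer: Yara

Derivation:
Tracking the hat through each event:
Start: Oscar has the hat.
After event 1: Ivan has the hat.
After event 2: Victor has the hat.
After event 3: Yara has the hat.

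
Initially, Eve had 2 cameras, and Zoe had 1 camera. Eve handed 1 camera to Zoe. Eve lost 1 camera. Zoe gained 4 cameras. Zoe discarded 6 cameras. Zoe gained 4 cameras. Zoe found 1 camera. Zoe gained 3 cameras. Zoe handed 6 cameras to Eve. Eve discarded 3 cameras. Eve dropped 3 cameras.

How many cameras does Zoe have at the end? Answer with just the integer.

Answer: 2

Derivation:
Tracking counts step by step:
Start: Eve=2, Zoe=1
Event 1 (Eve -> Zoe, 1): Eve: 2 -> 1, Zoe: 1 -> 2. State: Eve=1, Zoe=2
Event 2 (Eve -1): Eve: 1 -> 0. State: Eve=0, Zoe=2
Event 3 (Zoe +4): Zoe: 2 -> 6. State: Eve=0, Zoe=6
Event 4 (Zoe -6): Zoe: 6 -> 0. State: Eve=0, Zoe=0
Event 5 (Zoe +4): Zoe: 0 -> 4. State: Eve=0, Zoe=4
Event 6 (Zoe +1): Zoe: 4 -> 5. State: Eve=0, Zoe=5
Event 7 (Zoe +3): Zoe: 5 -> 8. State: Eve=0, Zoe=8
Event 8 (Zoe -> Eve, 6): Zoe: 8 -> 2, Eve: 0 -> 6. State: Eve=6, Zoe=2
Event 9 (Eve -3): Eve: 6 -> 3. State: Eve=3, Zoe=2
Event 10 (Eve -3): Eve: 3 -> 0. State: Eve=0, Zoe=2

Zoe's final count: 2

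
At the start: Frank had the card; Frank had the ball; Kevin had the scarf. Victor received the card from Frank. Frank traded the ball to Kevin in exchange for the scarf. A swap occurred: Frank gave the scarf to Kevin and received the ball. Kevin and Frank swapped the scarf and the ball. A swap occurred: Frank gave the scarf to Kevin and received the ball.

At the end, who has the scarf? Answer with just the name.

Tracking all object holders:
Start: card:Frank, ball:Frank, scarf:Kevin
Event 1 (give card: Frank -> Victor). State: card:Victor, ball:Frank, scarf:Kevin
Event 2 (swap ball<->scarf: now ball:Kevin, scarf:Frank). State: card:Victor, ball:Kevin, scarf:Frank
Event 3 (swap scarf<->ball: now scarf:Kevin, ball:Frank). State: card:Victor, ball:Frank, scarf:Kevin
Event 4 (swap scarf<->ball: now scarf:Frank, ball:Kevin). State: card:Victor, ball:Kevin, scarf:Frank
Event 5 (swap scarf<->ball: now scarf:Kevin, ball:Frank). State: card:Victor, ball:Frank, scarf:Kevin

Final state: card:Victor, ball:Frank, scarf:Kevin
The scarf is held by Kevin.

Answer: Kevin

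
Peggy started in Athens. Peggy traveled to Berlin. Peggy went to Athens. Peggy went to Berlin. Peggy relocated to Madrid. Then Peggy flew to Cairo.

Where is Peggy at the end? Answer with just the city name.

Tracking Peggy's location:
Start: Peggy is in Athens.
After move 1: Athens -> Berlin. Peggy is in Berlin.
After move 2: Berlin -> Athens. Peggy is in Athens.
After move 3: Athens -> Berlin. Peggy is in Berlin.
After move 4: Berlin -> Madrid. Peggy is in Madrid.
After move 5: Madrid -> Cairo. Peggy is in Cairo.

Answer: Cairo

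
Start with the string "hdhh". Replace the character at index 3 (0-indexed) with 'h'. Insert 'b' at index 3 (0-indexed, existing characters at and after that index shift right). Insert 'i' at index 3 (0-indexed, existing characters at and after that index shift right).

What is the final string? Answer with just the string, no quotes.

Applying each edit step by step:
Start: "hdhh"
Op 1 (replace idx 3: 'h' -> 'h'): "hdhh" -> "hdhh"
Op 2 (insert 'b' at idx 3): "hdhh" -> "hdhbh"
Op 3 (insert 'i' at idx 3): "hdhbh" -> "hdhibh"

Answer: hdhibh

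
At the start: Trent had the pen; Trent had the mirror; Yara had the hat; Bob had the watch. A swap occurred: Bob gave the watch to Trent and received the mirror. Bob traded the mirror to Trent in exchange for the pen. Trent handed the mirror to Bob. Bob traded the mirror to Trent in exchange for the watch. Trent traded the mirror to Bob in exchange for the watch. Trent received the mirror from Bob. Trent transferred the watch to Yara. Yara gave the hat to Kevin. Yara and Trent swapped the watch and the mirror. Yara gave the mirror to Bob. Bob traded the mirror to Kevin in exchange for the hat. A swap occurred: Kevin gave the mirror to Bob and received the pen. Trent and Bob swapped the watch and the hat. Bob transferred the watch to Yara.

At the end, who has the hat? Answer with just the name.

Answer: Trent

Derivation:
Tracking all object holders:
Start: pen:Trent, mirror:Trent, hat:Yara, watch:Bob
Event 1 (swap watch<->mirror: now watch:Trent, mirror:Bob). State: pen:Trent, mirror:Bob, hat:Yara, watch:Trent
Event 2 (swap mirror<->pen: now mirror:Trent, pen:Bob). State: pen:Bob, mirror:Trent, hat:Yara, watch:Trent
Event 3 (give mirror: Trent -> Bob). State: pen:Bob, mirror:Bob, hat:Yara, watch:Trent
Event 4 (swap mirror<->watch: now mirror:Trent, watch:Bob). State: pen:Bob, mirror:Trent, hat:Yara, watch:Bob
Event 5 (swap mirror<->watch: now mirror:Bob, watch:Trent). State: pen:Bob, mirror:Bob, hat:Yara, watch:Trent
Event 6 (give mirror: Bob -> Trent). State: pen:Bob, mirror:Trent, hat:Yara, watch:Trent
Event 7 (give watch: Trent -> Yara). State: pen:Bob, mirror:Trent, hat:Yara, watch:Yara
Event 8 (give hat: Yara -> Kevin). State: pen:Bob, mirror:Trent, hat:Kevin, watch:Yara
Event 9 (swap watch<->mirror: now watch:Trent, mirror:Yara). State: pen:Bob, mirror:Yara, hat:Kevin, watch:Trent
Event 10 (give mirror: Yara -> Bob). State: pen:Bob, mirror:Bob, hat:Kevin, watch:Trent
Event 11 (swap mirror<->hat: now mirror:Kevin, hat:Bob). State: pen:Bob, mirror:Kevin, hat:Bob, watch:Trent
Event 12 (swap mirror<->pen: now mirror:Bob, pen:Kevin). State: pen:Kevin, mirror:Bob, hat:Bob, watch:Trent
Event 13 (swap watch<->hat: now watch:Bob, hat:Trent). State: pen:Kevin, mirror:Bob, hat:Trent, watch:Bob
Event 14 (give watch: Bob -> Yara). State: pen:Kevin, mirror:Bob, hat:Trent, watch:Yara

Final state: pen:Kevin, mirror:Bob, hat:Trent, watch:Yara
The hat is held by Trent.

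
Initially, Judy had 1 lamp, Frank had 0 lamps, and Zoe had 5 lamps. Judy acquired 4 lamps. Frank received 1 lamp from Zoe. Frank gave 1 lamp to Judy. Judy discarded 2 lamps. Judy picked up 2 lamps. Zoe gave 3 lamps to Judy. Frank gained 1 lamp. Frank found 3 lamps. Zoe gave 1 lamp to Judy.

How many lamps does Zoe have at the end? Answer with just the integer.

Answer: 0

Derivation:
Tracking counts step by step:
Start: Judy=1, Frank=0, Zoe=5
Event 1 (Judy +4): Judy: 1 -> 5. State: Judy=5, Frank=0, Zoe=5
Event 2 (Zoe -> Frank, 1): Zoe: 5 -> 4, Frank: 0 -> 1. State: Judy=5, Frank=1, Zoe=4
Event 3 (Frank -> Judy, 1): Frank: 1 -> 0, Judy: 5 -> 6. State: Judy=6, Frank=0, Zoe=4
Event 4 (Judy -2): Judy: 6 -> 4. State: Judy=4, Frank=0, Zoe=4
Event 5 (Judy +2): Judy: 4 -> 6. State: Judy=6, Frank=0, Zoe=4
Event 6 (Zoe -> Judy, 3): Zoe: 4 -> 1, Judy: 6 -> 9. State: Judy=9, Frank=0, Zoe=1
Event 7 (Frank +1): Frank: 0 -> 1. State: Judy=9, Frank=1, Zoe=1
Event 8 (Frank +3): Frank: 1 -> 4. State: Judy=9, Frank=4, Zoe=1
Event 9 (Zoe -> Judy, 1): Zoe: 1 -> 0, Judy: 9 -> 10. State: Judy=10, Frank=4, Zoe=0

Zoe's final count: 0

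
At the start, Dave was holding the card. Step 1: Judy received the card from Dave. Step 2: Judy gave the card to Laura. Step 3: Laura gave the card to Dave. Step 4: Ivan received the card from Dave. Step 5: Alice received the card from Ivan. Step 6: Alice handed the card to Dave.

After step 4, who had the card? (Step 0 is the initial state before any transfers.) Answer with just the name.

Tracking the card holder through step 4:
After step 0 (start): Dave
After step 1: Judy
After step 2: Laura
After step 3: Dave
After step 4: Ivan

At step 4, the holder is Ivan.

Answer: Ivan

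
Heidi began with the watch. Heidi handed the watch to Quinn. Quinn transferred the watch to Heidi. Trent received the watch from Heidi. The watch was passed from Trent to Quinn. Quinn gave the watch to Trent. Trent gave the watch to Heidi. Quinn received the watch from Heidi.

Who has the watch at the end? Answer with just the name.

Tracking the watch through each event:
Start: Heidi has the watch.
After event 1: Quinn has the watch.
After event 2: Heidi has the watch.
After event 3: Trent has the watch.
After event 4: Quinn has the watch.
After event 5: Trent has the watch.
After event 6: Heidi has the watch.
After event 7: Quinn has the watch.

Answer: Quinn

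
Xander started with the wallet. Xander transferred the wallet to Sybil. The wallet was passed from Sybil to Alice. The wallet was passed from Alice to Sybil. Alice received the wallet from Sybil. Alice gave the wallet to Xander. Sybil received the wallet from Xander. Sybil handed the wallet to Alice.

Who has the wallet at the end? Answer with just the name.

Answer: Alice

Derivation:
Tracking the wallet through each event:
Start: Xander has the wallet.
After event 1: Sybil has the wallet.
After event 2: Alice has the wallet.
After event 3: Sybil has the wallet.
After event 4: Alice has the wallet.
After event 5: Xander has the wallet.
After event 6: Sybil has the wallet.
After event 7: Alice has the wallet.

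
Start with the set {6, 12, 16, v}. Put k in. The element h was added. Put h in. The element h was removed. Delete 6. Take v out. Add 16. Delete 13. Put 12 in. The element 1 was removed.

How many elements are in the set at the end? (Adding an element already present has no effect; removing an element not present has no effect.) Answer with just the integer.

Tracking the set through each operation:
Start: {12, 16, 6, v}
Event 1 (add k): added. Set: {12, 16, 6, k, v}
Event 2 (add h): added. Set: {12, 16, 6, h, k, v}
Event 3 (add h): already present, no change. Set: {12, 16, 6, h, k, v}
Event 4 (remove h): removed. Set: {12, 16, 6, k, v}
Event 5 (remove 6): removed. Set: {12, 16, k, v}
Event 6 (remove v): removed. Set: {12, 16, k}
Event 7 (add 16): already present, no change. Set: {12, 16, k}
Event 8 (remove 13): not present, no change. Set: {12, 16, k}
Event 9 (add 12): already present, no change. Set: {12, 16, k}
Event 10 (remove 1): not present, no change. Set: {12, 16, k}

Final set: {12, 16, k} (size 3)

Answer: 3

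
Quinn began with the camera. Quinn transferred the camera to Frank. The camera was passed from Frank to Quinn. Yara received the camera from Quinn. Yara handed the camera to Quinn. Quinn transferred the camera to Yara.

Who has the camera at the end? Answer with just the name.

Answer: Yara

Derivation:
Tracking the camera through each event:
Start: Quinn has the camera.
After event 1: Frank has the camera.
After event 2: Quinn has the camera.
After event 3: Yara has the camera.
After event 4: Quinn has the camera.
After event 5: Yara has the camera.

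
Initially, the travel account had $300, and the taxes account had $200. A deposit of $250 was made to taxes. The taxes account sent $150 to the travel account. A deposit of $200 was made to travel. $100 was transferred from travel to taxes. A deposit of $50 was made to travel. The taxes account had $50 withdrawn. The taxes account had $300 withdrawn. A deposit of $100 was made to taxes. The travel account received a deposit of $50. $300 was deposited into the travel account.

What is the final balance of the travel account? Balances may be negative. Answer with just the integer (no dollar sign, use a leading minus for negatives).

Tracking account balances step by step:
Start: travel=300, taxes=200
Event 1 (deposit 250 to taxes): taxes: 200 + 250 = 450. Balances: travel=300, taxes=450
Event 2 (transfer 150 taxes -> travel): taxes: 450 - 150 = 300, travel: 300 + 150 = 450. Balances: travel=450, taxes=300
Event 3 (deposit 200 to travel): travel: 450 + 200 = 650. Balances: travel=650, taxes=300
Event 4 (transfer 100 travel -> taxes): travel: 650 - 100 = 550, taxes: 300 + 100 = 400. Balances: travel=550, taxes=400
Event 5 (deposit 50 to travel): travel: 550 + 50 = 600. Balances: travel=600, taxes=400
Event 6 (withdraw 50 from taxes): taxes: 400 - 50 = 350. Balances: travel=600, taxes=350
Event 7 (withdraw 300 from taxes): taxes: 350 - 300 = 50. Balances: travel=600, taxes=50
Event 8 (deposit 100 to taxes): taxes: 50 + 100 = 150. Balances: travel=600, taxes=150
Event 9 (deposit 50 to travel): travel: 600 + 50 = 650. Balances: travel=650, taxes=150
Event 10 (deposit 300 to travel): travel: 650 + 300 = 950. Balances: travel=950, taxes=150

Final balance of travel: 950

Answer: 950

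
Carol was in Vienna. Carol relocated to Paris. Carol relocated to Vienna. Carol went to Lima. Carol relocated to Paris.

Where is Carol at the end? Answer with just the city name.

Answer: Paris

Derivation:
Tracking Carol's location:
Start: Carol is in Vienna.
After move 1: Vienna -> Paris. Carol is in Paris.
After move 2: Paris -> Vienna. Carol is in Vienna.
After move 3: Vienna -> Lima. Carol is in Lima.
After move 4: Lima -> Paris. Carol is in Paris.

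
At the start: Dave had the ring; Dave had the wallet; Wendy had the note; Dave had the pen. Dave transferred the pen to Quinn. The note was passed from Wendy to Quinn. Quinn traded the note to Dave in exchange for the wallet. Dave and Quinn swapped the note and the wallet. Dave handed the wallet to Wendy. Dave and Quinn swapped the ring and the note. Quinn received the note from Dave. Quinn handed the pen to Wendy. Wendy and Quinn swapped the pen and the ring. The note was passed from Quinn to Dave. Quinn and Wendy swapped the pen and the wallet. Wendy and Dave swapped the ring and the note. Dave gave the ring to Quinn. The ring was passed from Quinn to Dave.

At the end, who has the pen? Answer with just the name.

Tracking all object holders:
Start: ring:Dave, wallet:Dave, note:Wendy, pen:Dave
Event 1 (give pen: Dave -> Quinn). State: ring:Dave, wallet:Dave, note:Wendy, pen:Quinn
Event 2 (give note: Wendy -> Quinn). State: ring:Dave, wallet:Dave, note:Quinn, pen:Quinn
Event 3 (swap note<->wallet: now note:Dave, wallet:Quinn). State: ring:Dave, wallet:Quinn, note:Dave, pen:Quinn
Event 4 (swap note<->wallet: now note:Quinn, wallet:Dave). State: ring:Dave, wallet:Dave, note:Quinn, pen:Quinn
Event 5 (give wallet: Dave -> Wendy). State: ring:Dave, wallet:Wendy, note:Quinn, pen:Quinn
Event 6 (swap ring<->note: now ring:Quinn, note:Dave). State: ring:Quinn, wallet:Wendy, note:Dave, pen:Quinn
Event 7 (give note: Dave -> Quinn). State: ring:Quinn, wallet:Wendy, note:Quinn, pen:Quinn
Event 8 (give pen: Quinn -> Wendy). State: ring:Quinn, wallet:Wendy, note:Quinn, pen:Wendy
Event 9 (swap pen<->ring: now pen:Quinn, ring:Wendy). State: ring:Wendy, wallet:Wendy, note:Quinn, pen:Quinn
Event 10 (give note: Quinn -> Dave). State: ring:Wendy, wallet:Wendy, note:Dave, pen:Quinn
Event 11 (swap pen<->wallet: now pen:Wendy, wallet:Quinn). State: ring:Wendy, wallet:Quinn, note:Dave, pen:Wendy
Event 12 (swap ring<->note: now ring:Dave, note:Wendy). State: ring:Dave, wallet:Quinn, note:Wendy, pen:Wendy
Event 13 (give ring: Dave -> Quinn). State: ring:Quinn, wallet:Quinn, note:Wendy, pen:Wendy
Event 14 (give ring: Quinn -> Dave). State: ring:Dave, wallet:Quinn, note:Wendy, pen:Wendy

Final state: ring:Dave, wallet:Quinn, note:Wendy, pen:Wendy
The pen is held by Wendy.

Answer: Wendy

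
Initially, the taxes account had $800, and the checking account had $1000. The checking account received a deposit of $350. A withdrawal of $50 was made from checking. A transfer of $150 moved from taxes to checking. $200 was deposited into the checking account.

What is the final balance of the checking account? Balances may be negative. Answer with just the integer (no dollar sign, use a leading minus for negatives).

Tracking account balances step by step:
Start: taxes=800, checking=1000
Event 1 (deposit 350 to checking): checking: 1000 + 350 = 1350. Balances: taxes=800, checking=1350
Event 2 (withdraw 50 from checking): checking: 1350 - 50 = 1300. Balances: taxes=800, checking=1300
Event 3 (transfer 150 taxes -> checking): taxes: 800 - 150 = 650, checking: 1300 + 150 = 1450. Balances: taxes=650, checking=1450
Event 4 (deposit 200 to checking): checking: 1450 + 200 = 1650. Balances: taxes=650, checking=1650

Final balance of checking: 1650

Answer: 1650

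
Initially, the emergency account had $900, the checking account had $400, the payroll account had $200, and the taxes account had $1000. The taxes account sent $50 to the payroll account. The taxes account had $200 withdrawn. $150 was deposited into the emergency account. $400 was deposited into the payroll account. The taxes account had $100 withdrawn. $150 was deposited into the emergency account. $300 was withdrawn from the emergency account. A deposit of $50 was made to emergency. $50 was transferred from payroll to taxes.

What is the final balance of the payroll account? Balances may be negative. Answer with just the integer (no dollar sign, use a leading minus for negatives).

Answer: 600

Derivation:
Tracking account balances step by step:
Start: emergency=900, checking=400, payroll=200, taxes=1000
Event 1 (transfer 50 taxes -> payroll): taxes: 1000 - 50 = 950, payroll: 200 + 50 = 250. Balances: emergency=900, checking=400, payroll=250, taxes=950
Event 2 (withdraw 200 from taxes): taxes: 950 - 200 = 750. Balances: emergency=900, checking=400, payroll=250, taxes=750
Event 3 (deposit 150 to emergency): emergency: 900 + 150 = 1050. Balances: emergency=1050, checking=400, payroll=250, taxes=750
Event 4 (deposit 400 to payroll): payroll: 250 + 400 = 650. Balances: emergency=1050, checking=400, payroll=650, taxes=750
Event 5 (withdraw 100 from taxes): taxes: 750 - 100 = 650. Balances: emergency=1050, checking=400, payroll=650, taxes=650
Event 6 (deposit 150 to emergency): emergency: 1050 + 150 = 1200. Balances: emergency=1200, checking=400, payroll=650, taxes=650
Event 7 (withdraw 300 from emergency): emergency: 1200 - 300 = 900. Balances: emergency=900, checking=400, payroll=650, taxes=650
Event 8 (deposit 50 to emergency): emergency: 900 + 50 = 950. Balances: emergency=950, checking=400, payroll=650, taxes=650
Event 9 (transfer 50 payroll -> taxes): payroll: 650 - 50 = 600, taxes: 650 + 50 = 700. Balances: emergency=950, checking=400, payroll=600, taxes=700

Final balance of payroll: 600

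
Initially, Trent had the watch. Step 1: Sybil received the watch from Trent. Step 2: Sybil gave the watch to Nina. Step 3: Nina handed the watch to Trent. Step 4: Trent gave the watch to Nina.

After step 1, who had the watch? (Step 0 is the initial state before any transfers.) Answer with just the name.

Tracking the watch holder through step 1:
After step 0 (start): Trent
After step 1: Sybil

At step 1, the holder is Sybil.

Answer: Sybil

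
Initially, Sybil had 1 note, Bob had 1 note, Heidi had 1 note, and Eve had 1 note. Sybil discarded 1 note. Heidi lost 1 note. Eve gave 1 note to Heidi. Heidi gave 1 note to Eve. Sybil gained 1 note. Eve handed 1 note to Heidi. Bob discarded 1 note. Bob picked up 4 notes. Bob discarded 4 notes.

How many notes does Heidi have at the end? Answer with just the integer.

Tracking counts step by step:
Start: Sybil=1, Bob=1, Heidi=1, Eve=1
Event 1 (Sybil -1): Sybil: 1 -> 0. State: Sybil=0, Bob=1, Heidi=1, Eve=1
Event 2 (Heidi -1): Heidi: 1 -> 0. State: Sybil=0, Bob=1, Heidi=0, Eve=1
Event 3 (Eve -> Heidi, 1): Eve: 1 -> 0, Heidi: 0 -> 1. State: Sybil=0, Bob=1, Heidi=1, Eve=0
Event 4 (Heidi -> Eve, 1): Heidi: 1 -> 0, Eve: 0 -> 1. State: Sybil=0, Bob=1, Heidi=0, Eve=1
Event 5 (Sybil +1): Sybil: 0 -> 1. State: Sybil=1, Bob=1, Heidi=0, Eve=1
Event 6 (Eve -> Heidi, 1): Eve: 1 -> 0, Heidi: 0 -> 1. State: Sybil=1, Bob=1, Heidi=1, Eve=0
Event 7 (Bob -1): Bob: 1 -> 0. State: Sybil=1, Bob=0, Heidi=1, Eve=0
Event 8 (Bob +4): Bob: 0 -> 4. State: Sybil=1, Bob=4, Heidi=1, Eve=0
Event 9 (Bob -4): Bob: 4 -> 0. State: Sybil=1, Bob=0, Heidi=1, Eve=0

Heidi's final count: 1

Answer: 1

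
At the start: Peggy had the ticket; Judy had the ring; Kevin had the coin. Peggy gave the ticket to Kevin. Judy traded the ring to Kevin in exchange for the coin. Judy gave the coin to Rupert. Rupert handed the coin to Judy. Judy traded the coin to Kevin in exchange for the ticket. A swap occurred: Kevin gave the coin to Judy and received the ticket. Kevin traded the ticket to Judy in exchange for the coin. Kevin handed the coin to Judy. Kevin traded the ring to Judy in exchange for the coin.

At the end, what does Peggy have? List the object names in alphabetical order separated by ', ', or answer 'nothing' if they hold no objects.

Answer: nothing

Derivation:
Tracking all object holders:
Start: ticket:Peggy, ring:Judy, coin:Kevin
Event 1 (give ticket: Peggy -> Kevin). State: ticket:Kevin, ring:Judy, coin:Kevin
Event 2 (swap ring<->coin: now ring:Kevin, coin:Judy). State: ticket:Kevin, ring:Kevin, coin:Judy
Event 3 (give coin: Judy -> Rupert). State: ticket:Kevin, ring:Kevin, coin:Rupert
Event 4 (give coin: Rupert -> Judy). State: ticket:Kevin, ring:Kevin, coin:Judy
Event 5 (swap coin<->ticket: now coin:Kevin, ticket:Judy). State: ticket:Judy, ring:Kevin, coin:Kevin
Event 6 (swap coin<->ticket: now coin:Judy, ticket:Kevin). State: ticket:Kevin, ring:Kevin, coin:Judy
Event 7 (swap ticket<->coin: now ticket:Judy, coin:Kevin). State: ticket:Judy, ring:Kevin, coin:Kevin
Event 8 (give coin: Kevin -> Judy). State: ticket:Judy, ring:Kevin, coin:Judy
Event 9 (swap ring<->coin: now ring:Judy, coin:Kevin). State: ticket:Judy, ring:Judy, coin:Kevin

Final state: ticket:Judy, ring:Judy, coin:Kevin
Peggy holds: (nothing).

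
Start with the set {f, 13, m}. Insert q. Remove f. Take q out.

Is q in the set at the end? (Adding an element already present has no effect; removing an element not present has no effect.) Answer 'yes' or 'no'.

Tracking the set through each operation:
Start: {13, f, m}
Event 1 (add q): added. Set: {13, f, m, q}
Event 2 (remove f): removed. Set: {13, m, q}
Event 3 (remove q): removed. Set: {13, m}

Final set: {13, m} (size 2)
q is NOT in the final set.

Answer: no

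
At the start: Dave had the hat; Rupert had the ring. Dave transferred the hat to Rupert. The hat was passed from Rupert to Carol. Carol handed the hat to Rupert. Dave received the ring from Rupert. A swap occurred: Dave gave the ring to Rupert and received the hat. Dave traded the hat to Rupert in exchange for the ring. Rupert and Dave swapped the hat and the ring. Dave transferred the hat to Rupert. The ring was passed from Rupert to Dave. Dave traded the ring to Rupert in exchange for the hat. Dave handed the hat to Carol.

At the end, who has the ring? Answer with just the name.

Answer: Rupert

Derivation:
Tracking all object holders:
Start: hat:Dave, ring:Rupert
Event 1 (give hat: Dave -> Rupert). State: hat:Rupert, ring:Rupert
Event 2 (give hat: Rupert -> Carol). State: hat:Carol, ring:Rupert
Event 3 (give hat: Carol -> Rupert). State: hat:Rupert, ring:Rupert
Event 4 (give ring: Rupert -> Dave). State: hat:Rupert, ring:Dave
Event 5 (swap ring<->hat: now ring:Rupert, hat:Dave). State: hat:Dave, ring:Rupert
Event 6 (swap hat<->ring: now hat:Rupert, ring:Dave). State: hat:Rupert, ring:Dave
Event 7 (swap hat<->ring: now hat:Dave, ring:Rupert). State: hat:Dave, ring:Rupert
Event 8 (give hat: Dave -> Rupert). State: hat:Rupert, ring:Rupert
Event 9 (give ring: Rupert -> Dave). State: hat:Rupert, ring:Dave
Event 10 (swap ring<->hat: now ring:Rupert, hat:Dave). State: hat:Dave, ring:Rupert
Event 11 (give hat: Dave -> Carol). State: hat:Carol, ring:Rupert

Final state: hat:Carol, ring:Rupert
The ring is held by Rupert.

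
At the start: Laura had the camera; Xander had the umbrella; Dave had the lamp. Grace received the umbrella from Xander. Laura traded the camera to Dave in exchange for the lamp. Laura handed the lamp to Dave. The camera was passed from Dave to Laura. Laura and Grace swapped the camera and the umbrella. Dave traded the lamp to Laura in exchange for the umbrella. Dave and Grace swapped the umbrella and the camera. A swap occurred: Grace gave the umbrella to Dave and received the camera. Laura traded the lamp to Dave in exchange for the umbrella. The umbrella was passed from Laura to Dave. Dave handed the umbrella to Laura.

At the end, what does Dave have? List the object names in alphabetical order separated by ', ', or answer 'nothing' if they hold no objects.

Tracking all object holders:
Start: camera:Laura, umbrella:Xander, lamp:Dave
Event 1 (give umbrella: Xander -> Grace). State: camera:Laura, umbrella:Grace, lamp:Dave
Event 2 (swap camera<->lamp: now camera:Dave, lamp:Laura). State: camera:Dave, umbrella:Grace, lamp:Laura
Event 3 (give lamp: Laura -> Dave). State: camera:Dave, umbrella:Grace, lamp:Dave
Event 4 (give camera: Dave -> Laura). State: camera:Laura, umbrella:Grace, lamp:Dave
Event 5 (swap camera<->umbrella: now camera:Grace, umbrella:Laura). State: camera:Grace, umbrella:Laura, lamp:Dave
Event 6 (swap lamp<->umbrella: now lamp:Laura, umbrella:Dave). State: camera:Grace, umbrella:Dave, lamp:Laura
Event 7 (swap umbrella<->camera: now umbrella:Grace, camera:Dave). State: camera:Dave, umbrella:Grace, lamp:Laura
Event 8 (swap umbrella<->camera: now umbrella:Dave, camera:Grace). State: camera:Grace, umbrella:Dave, lamp:Laura
Event 9 (swap lamp<->umbrella: now lamp:Dave, umbrella:Laura). State: camera:Grace, umbrella:Laura, lamp:Dave
Event 10 (give umbrella: Laura -> Dave). State: camera:Grace, umbrella:Dave, lamp:Dave
Event 11 (give umbrella: Dave -> Laura). State: camera:Grace, umbrella:Laura, lamp:Dave

Final state: camera:Grace, umbrella:Laura, lamp:Dave
Dave holds: lamp.

Answer: lamp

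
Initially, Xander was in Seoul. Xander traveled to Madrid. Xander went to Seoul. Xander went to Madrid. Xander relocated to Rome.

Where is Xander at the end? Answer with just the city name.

Answer: Rome

Derivation:
Tracking Xander's location:
Start: Xander is in Seoul.
After move 1: Seoul -> Madrid. Xander is in Madrid.
After move 2: Madrid -> Seoul. Xander is in Seoul.
After move 3: Seoul -> Madrid. Xander is in Madrid.
After move 4: Madrid -> Rome. Xander is in Rome.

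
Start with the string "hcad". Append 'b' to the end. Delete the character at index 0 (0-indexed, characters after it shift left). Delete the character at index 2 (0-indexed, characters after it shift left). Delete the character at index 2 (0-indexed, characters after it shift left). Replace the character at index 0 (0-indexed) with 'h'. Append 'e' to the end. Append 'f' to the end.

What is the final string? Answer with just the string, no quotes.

Applying each edit step by step:
Start: "hcad"
Op 1 (append 'b'): "hcad" -> "hcadb"
Op 2 (delete idx 0 = 'h'): "hcadb" -> "cadb"
Op 3 (delete idx 2 = 'd'): "cadb" -> "cab"
Op 4 (delete idx 2 = 'b'): "cab" -> "ca"
Op 5 (replace idx 0: 'c' -> 'h'): "ca" -> "ha"
Op 6 (append 'e'): "ha" -> "hae"
Op 7 (append 'f'): "hae" -> "haef"

Answer: haef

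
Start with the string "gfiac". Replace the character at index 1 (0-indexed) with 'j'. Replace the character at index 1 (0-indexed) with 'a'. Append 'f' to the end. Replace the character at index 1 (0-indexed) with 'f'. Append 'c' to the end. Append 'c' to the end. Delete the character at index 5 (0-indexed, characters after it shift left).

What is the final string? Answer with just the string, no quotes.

Applying each edit step by step:
Start: "gfiac"
Op 1 (replace idx 1: 'f' -> 'j'): "gfiac" -> "gjiac"
Op 2 (replace idx 1: 'j' -> 'a'): "gjiac" -> "gaiac"
Op 3 (append 'f'): "gaiac" -> "gaiacf"
Op 4 (replace idx 1: 'a' -> 'f'): "gaiacf" -> "gfiacf"
Op 5 (append 'c'): "gfiacf" -> "gfiacfc"
Op 6 (append 'c'): "gfiacfc" -> "gfiacfcc"
Op 7 (delete idx 5 = 'f'): "gfiacfcc" -> "gfiaccc"

Answer: gfiaccc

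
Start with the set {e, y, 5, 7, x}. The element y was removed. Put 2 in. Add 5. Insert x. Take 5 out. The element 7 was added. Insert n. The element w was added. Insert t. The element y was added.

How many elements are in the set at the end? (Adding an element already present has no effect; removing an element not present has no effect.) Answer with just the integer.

Tracking the set through each operation:
Start: {5, 7, e, x, y}
Event 1 (remove y): removed. Set: {5, 7, e, x}
Event 2 (add 2): added. Set: {2, 5, 7, e, x}
Event 3 (add 5): already present, no change. Set: {2, 5, 7, e, x}
Event 4 (add x): already present, no change. Set: {2, 5, 7, e, x}
Event 5 (remove 5): removed. Set: {2, 7, e, x}
Event 6 (add 7): already present, no change. Set: {2, 7, e, x}
Event 7 (add n): added. Set: {2, 7, e, n, x}
Event 8 (add w): added. Set: {2, 7, e, n, w, x}
Event 9 (add t): added. Set: {2, 7, e, n, t, w, x}
Event 10 (add y): added. Set: {2, 7, e, n, t, w, x, y}

Final set: {2, 7, e, n, t, w, x, y} (size 8)

Answer: 8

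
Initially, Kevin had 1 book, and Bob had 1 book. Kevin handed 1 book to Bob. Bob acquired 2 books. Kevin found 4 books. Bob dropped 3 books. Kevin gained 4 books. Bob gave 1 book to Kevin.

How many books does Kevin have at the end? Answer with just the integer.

Tracking counts step by step:
Start: Kevin=1, Bob=1
Event 1 (Kevin -> Bob, 1): Kevin: 1 -> 0, Bob: 1 -> 2. State: Kevin=0, Bob=2
Event 2 (Bob +2): Bob: 2 -> 4. State: Kevin=0, Bob=4
Event 3 (Kevin +4): Kevin: 0 -> 4. State: Kevin=4, Bob=4
Event 4 (Bob -3): Bob: 4 -> 1. State: Kevin=4, Bob=1
Event 5 (Kevin +4): Kevin: 4 -> 8. State: Kevin=8, Bob=1
Event 6 (Bob -> Kevin, 1): Bob: 1 -> 0, Kevin: 8 -> 9. State: Kevin=9, Bob=0

Kevin's final count: 9

Answer: 9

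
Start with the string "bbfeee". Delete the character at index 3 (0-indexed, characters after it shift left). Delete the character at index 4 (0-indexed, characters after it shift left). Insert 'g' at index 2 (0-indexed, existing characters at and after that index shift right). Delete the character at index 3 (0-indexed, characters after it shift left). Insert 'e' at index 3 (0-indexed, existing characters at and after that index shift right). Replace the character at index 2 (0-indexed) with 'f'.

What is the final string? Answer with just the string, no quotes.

Answer: bbfee

Derivation:
Applying each edit step by step:
Start: "bbfeee"
Op 1 (delete idx 3 = 'e'): "bbfeee" -> "bbfee"
Op 2 (delete idx 4 = 'e'): "bbfee" -> "bbfe"
Op 3 (insert 'g' at idx 2): "bbfe" -> "bbgfe"
Op 4 (delete idx 3 = 'f'): "bbgfe" -> "bbge"
Op 5 (insert 'e' at idx 3): "bbge" -> "bbgee"
Op 6 (replace idx 2: 'g' -> 'f'): "bbgee" -> "bbfee"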